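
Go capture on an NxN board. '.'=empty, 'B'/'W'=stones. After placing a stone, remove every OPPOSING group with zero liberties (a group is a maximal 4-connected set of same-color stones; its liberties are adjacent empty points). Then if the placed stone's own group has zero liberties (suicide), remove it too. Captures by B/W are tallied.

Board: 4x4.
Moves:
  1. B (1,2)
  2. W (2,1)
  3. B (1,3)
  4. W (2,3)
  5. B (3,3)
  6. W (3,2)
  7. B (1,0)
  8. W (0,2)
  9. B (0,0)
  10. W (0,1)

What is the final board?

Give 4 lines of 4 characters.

Move 1: B@(1,2) -> caps B=0 W=0
Move 2: W@(2,1) -> caps B=0 W=0
Move 3: B@(1,3) -> caps B=0 W=0
Move 4: W@(2,3) -> caps B=0 W=0
Move 5: B@(3,3) -> caps B=0 W=0
Move 6: W@(3,2) -> caps B=0 W=1
Move 7: B@(1,0) -> caps B=0 W=1
Move 8: W@(0,2) -> caps B=0 W=1
Move 9: B@(0,0) -> caps B=0 W=1
Move 10: W@(0,1) -> caps B=0 W=1

Answer: BWW.
B.BB
.W.W
..W.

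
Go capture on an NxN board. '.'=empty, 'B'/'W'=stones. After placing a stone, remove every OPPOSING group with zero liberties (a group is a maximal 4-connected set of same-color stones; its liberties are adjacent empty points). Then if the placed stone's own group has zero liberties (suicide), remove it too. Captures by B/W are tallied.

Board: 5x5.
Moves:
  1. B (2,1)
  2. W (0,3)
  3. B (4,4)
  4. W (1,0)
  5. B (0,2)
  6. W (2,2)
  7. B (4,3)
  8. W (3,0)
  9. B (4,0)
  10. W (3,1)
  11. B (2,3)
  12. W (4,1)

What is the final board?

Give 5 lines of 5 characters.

Move 1: B@(2,1) -> caps B=0 W=0
Move 2: W@(0,3) -> caps B=0 W=0
Move 3: B@(4,4) -> caps B=0 W=0
Move 4: W@(1,0) -> caps B=0 W=0
Move 5: B@(0,2) -> caps B=0 W=0
Move 6: W@(2,2) -> caps B=0 W=0
Move 7: B@(4,3) -> caps B=0 W=0
Move 8: W@(3,0) -> caps B=0 W=0
Move 9: B@(4,0) -> caps B=0 W=0
Move 10: W@(3,1) -> caps B=0 W=0
Move 11: B@(2,3) -> caps B=0 W=0
Move 12: W@(4,1) -> caps B=0 W=1

Answer: ..BW.
W....
.BWB.
WW...
.W.BB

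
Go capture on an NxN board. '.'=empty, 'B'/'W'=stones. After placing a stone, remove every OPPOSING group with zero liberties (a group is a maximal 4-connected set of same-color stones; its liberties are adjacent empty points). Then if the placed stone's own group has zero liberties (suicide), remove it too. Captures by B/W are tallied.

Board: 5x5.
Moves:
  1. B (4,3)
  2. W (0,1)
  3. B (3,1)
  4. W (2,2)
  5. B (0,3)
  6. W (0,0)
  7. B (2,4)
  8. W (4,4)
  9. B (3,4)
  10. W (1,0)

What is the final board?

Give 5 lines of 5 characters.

Move 1: B@(4,3) -> caps B=0 W=0
Move 2: W@(0,1) -> caps B=0 W=0
Move 3: B@(3,1) -> caps B=0 W=0
Move 4: W@(2,2) -> caps B=0 W=0
Move 5: B@(0,3) -> caps B=0 W=0
Move 6: W@(0,0) -> caps B=0 W=0
Move 7: B@(2,4) -> caps B=0 W=0
Move 8: W@(4,4) -> caps B=0 W=0
Move 9: B@(3,4) -> caps B=1 W=0
Move 10: W@(1,0) -> caps B=1 W=0

Answer: WW.B.
W....
..W.B
.B..B
...B.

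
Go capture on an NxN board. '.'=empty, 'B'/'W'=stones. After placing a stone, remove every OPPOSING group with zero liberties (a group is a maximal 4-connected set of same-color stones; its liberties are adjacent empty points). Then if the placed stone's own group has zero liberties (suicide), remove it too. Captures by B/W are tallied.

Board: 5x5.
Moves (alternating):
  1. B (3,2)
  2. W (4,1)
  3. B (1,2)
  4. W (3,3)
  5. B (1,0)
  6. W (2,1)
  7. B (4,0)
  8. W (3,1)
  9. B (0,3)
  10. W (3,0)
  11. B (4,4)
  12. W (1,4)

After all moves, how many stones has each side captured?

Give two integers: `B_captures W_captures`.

Move 1: B@(3,2) -> caps B=0 W=0
Move 2: W@(4,1) -> caps B=0 W=0
Move 3: B@(1,2) -> caps B=0 W=0
Move 4: W@(3,3) -> caps B=0 W=0
Move 5: B@(1,0) -> caps B=0 W=0
Move 6: W@(2,1) -> caps B=0 W=0
Move 7: B@(4,0) -> caps B=0 W=0
Move 8: W@(3,1) -> caps B=0 W=0
Move 9: B@(0,3) -> caps B=0 W=0
Move 10: W@(3,0) -> caps B=0 W=1
Move 11: B@(4,4) -> caps B=0 W=1
Move 12: W@(1,4) -> caps B=0 W=1

Answer: 0 1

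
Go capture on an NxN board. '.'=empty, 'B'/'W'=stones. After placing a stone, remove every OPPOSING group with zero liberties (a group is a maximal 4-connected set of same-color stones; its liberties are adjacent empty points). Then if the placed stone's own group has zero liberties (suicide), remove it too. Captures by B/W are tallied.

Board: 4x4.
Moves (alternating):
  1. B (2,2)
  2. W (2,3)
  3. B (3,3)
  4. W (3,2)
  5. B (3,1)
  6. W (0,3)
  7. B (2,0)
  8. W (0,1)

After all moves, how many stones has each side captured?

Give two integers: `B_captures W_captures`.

Answer: 0 1

Derivation:
Move 1: B@(2,2) -> caps B=0 W=0
Move 2: W@(2,3) -> caps B=0 W=0
Move 3: B@(3,3) -> caps B=0 W=0
Move 4: W@(3,2) -> caps B=0 W=1
Move 5: B@(3,1) -> caps B=0 W=1
Move 6: W@(0,3) -> caps B=0 W=1
Move 7: B@(2,0) -> caps B=0 W=1
Move 8: W@(0,1) -> caps B=0 W=1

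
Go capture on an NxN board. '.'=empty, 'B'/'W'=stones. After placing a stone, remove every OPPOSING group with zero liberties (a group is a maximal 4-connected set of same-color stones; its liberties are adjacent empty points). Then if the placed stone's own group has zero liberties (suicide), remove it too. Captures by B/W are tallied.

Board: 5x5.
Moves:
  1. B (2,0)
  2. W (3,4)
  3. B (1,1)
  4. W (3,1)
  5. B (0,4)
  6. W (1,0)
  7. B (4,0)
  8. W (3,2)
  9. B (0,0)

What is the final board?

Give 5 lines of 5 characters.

Answer: B...B
.B...
B....
.WW.W
B....

Derivation:
Move 1: B@(2,0) -> caps B=0 W=0
Move 2: W@(3,4) -> caps B=0 W=0
Move 3: B@(1,1) -> caps B=0 W=0
Move 4: W@(3,1) -> caps B=0 W=0
Move 5: B@(0,4) -> caps B=0 W=0
Move 6: W@(1,0) -> caps B=0 W=0
Move 7: B@(4,0) -> caps B=0 W=0
Move 8: W@(3,2) -> caps B=0 W=0
Move 9: B@(0,0) -> caps B=1 W=0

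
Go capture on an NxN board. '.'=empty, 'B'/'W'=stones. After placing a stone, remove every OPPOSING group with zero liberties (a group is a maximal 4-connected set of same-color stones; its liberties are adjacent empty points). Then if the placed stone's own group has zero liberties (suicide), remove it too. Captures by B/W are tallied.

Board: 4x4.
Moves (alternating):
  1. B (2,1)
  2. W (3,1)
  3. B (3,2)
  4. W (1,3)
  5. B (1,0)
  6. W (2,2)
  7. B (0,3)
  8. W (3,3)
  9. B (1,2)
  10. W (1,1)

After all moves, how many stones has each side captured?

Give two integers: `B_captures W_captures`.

Move 1: B@(2,1) -> caps B=0 W=0
Move 2: W@(3,1) -> caps B=0 W=0
Move 3: B@(3,2) -> caps B=0 W=0
Move 4: W@(1,3) -> caps B=0 W=0
Move 5: B@(1,0) -> caps B=0 W=0
Move 6: W@(2,2) -> caps B=0 W=0
Move 7: B@(0,3) -> caps B=0 W=0
Move 8: W@(3,3) -> caps B=0 W=1
Move 9: B@(1,2) -> caps B=0 W=1
Move 10: W@(1,1) -> caps B=0 W=1

Answer: 0 1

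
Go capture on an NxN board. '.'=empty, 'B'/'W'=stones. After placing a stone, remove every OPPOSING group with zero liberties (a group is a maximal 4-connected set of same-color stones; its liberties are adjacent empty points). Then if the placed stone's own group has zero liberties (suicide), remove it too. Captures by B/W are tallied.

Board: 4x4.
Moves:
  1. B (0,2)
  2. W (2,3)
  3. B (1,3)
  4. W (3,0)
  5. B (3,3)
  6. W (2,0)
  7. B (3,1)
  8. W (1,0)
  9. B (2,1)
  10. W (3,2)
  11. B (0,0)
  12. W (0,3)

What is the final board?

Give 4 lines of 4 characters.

Move 1: B@(0,2) -> caps B=0 W=0
Move 2: W@(2,3) -> caps B=0 W=0
Move 3: B@(1,3) -> caps B=0 W=0
Move 4: W@(3,0) -> caps B=0 W=0
Move 5: B@(3,3) -> caps B=0 W=0
Move 6: W@(2,0) -> caps B=0 W=0
Move 7: B@(3,1) -> caps B=0 W=0
Move 8: W@(1,0) -> caps B=0 W=0
Move 9: B@(2,1) -> caps B=0 W=0
Move 10: W@(3,2) -> caps B=0 W=1
Move 11: B@(0,0) -> caps B=0 W=1
Move 12: W@(0,3) -> caps B=0 W=1

Answer: B.B.
W..B
WB.W
WBW.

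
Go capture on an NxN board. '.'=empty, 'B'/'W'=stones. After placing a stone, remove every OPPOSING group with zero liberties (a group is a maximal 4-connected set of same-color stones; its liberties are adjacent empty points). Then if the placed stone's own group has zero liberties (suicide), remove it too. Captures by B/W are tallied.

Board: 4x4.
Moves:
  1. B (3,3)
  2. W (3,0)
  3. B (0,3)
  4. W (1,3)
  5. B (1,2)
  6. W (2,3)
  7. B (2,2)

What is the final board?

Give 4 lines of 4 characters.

Answer: ...B
..B.
..B.
W..B

Derivation:
Move 1: B@(3,3) -> caps B=0 W=0
Move 2: W@(3,0) -> caps B=0 W=0
Move 3: B@(0,3) -> caps B=0 W=0
Move 4: W@(1,3) -> caps B=0 W=0
Move 5: B@(1,2) -> caps B=0 W=0
Move 6: W@(2,3) -> caps B=0 W=0
Move 7: B@(2,2) -> caps B=2 W=0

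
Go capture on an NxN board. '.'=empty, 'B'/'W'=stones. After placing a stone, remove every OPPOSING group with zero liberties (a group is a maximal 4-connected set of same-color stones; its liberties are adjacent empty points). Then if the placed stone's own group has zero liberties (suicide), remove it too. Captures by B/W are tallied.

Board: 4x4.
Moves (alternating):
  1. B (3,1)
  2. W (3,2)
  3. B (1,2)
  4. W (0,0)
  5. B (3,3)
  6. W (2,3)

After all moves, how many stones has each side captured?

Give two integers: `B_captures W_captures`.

Answer: 0 1

Derivation:
Move 1: B@(3,1) -> caps B=0 W=0
Move 2: W@(3,2) -> caps B=0 W=0
Move 3: B@(1,2) -> caps B=0 W=0
Move 4: W@(0,0) -> caps B=0 W=0
Move 5: B@(3,3) -> caps B=0 W=0
Move 6: W@(2,3) -> caps B=0 W=1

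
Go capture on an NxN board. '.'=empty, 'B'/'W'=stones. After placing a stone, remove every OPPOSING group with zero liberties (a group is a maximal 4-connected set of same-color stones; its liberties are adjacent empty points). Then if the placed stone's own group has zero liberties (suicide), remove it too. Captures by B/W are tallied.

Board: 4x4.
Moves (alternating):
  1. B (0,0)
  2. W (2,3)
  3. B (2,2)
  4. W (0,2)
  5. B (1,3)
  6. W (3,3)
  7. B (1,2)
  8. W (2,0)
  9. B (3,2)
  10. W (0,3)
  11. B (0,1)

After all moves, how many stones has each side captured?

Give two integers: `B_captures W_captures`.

Move 1: B@(0,0) -> caps B=0 W=0
Move 2: W@(2,3) -> caps B=0 W=0
Move 3: B@(2,2) -> caps B=0 W=0
Move 4: W@(0,2) -> caps B=0 W=0
Move 5: B@(1,3) -> caps B=0 W=0
Move 6: W@(3,3) -> caps B=0 W=0
Move 7: B@(1,2) -> caps B=0 W=0
Move 8: W@(2,0) -> caps B=0 W=0
Move 9: B@(3,2) -> caps B=2 W=0
Move 10: W@(0,3) -> caps B=2 W=0
Move 11: B@(0,1) -> caps B=4 W=0

Answer: 4 0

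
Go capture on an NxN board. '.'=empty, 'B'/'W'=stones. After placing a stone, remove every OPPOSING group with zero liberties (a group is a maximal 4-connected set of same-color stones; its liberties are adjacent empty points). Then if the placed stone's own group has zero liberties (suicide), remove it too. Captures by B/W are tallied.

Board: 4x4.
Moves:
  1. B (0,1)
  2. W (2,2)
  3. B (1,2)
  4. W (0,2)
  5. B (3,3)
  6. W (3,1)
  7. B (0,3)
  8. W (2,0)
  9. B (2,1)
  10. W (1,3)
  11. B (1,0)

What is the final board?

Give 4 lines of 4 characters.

Move 1: B@(0,1) -> caps B=0 W=0
Move 2: W@(2,2) -> caps B=0 W=0
Move 3: B@(1,2) -> caps B=0 W=0
Move 4: W@(0,2) -> caps B=0 W=0
Move 5: B@(3,3) -> caps B=0 W=0
Move 6: W@(3,1) -> caps B=0 W=0
Move 7: B@(0,3) -> caps B=1 W=0
Move 8: W@(2,0) -> caps B=1 W=0
Move 9: B@(2,1) -> caps B=1 W=0
Move 10: W@(1,3) -> caps B=1 W=0
Move 11: B@(1,0) -> caps B=1 W=0

Answer: .B.B
B.BW
WBW.
.W.B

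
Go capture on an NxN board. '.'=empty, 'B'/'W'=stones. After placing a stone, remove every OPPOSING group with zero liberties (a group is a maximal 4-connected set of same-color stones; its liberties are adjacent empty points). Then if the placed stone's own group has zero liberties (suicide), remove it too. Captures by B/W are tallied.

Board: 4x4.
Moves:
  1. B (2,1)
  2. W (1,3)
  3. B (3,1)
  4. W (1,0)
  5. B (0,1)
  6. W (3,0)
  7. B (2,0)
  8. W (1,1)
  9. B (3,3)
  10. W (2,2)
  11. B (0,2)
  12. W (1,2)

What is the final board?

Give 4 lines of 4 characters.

Answer: .BB.
WWWW
BBW.
.B.B

Derivation:
Move 1: B@(2,1) -> caps B=0 W=0
Move 2: W@(1,3) -> caps B=0 W=0
Move 3: B@(3,1) -> caps B=0 W=0
Move 4: W@(1,0) -> caps B=0 W=0
Move 5: B@(0,1) -> caps B=0 W=0
Move 6: W@(3,0) -> caps B=0 W=0
Move 7: B@(2,0) -> caps B=1 W=0
Move 8: W@(1,1) -> caps B=1 W=0
Move 9: B@(3,3) -> caps B=1 W=0
Move 10: W@(2,2) -> caps B=1 W=0
Move 11: B@(0,2) -> caps B=1 W=0
Move 12: W@(1,2) -> caps B=1 W=0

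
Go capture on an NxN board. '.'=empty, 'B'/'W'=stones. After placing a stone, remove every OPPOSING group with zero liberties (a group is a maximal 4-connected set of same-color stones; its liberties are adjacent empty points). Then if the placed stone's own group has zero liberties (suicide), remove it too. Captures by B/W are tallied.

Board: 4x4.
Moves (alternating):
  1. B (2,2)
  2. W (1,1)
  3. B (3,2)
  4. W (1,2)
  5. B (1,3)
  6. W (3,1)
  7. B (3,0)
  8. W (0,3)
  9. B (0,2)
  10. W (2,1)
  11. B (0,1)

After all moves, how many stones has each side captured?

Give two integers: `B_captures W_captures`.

Move 1: B@(2,2) -> caps B=0 W=0
Move 2: W@(1,1) -> caps B=0 W=0
Move 3: B@(3,2) -> caps B=0 W=0
Move 4: W@(1,2) -> caps B=0 W=0
Move 5: B@(1,3) -> caps B=0 W=0
Move 6: W@(3,1) -> caps B=0 W=0
Move 7: B@(3,0) -> caps B=0 W=0
Move 8: W@(0,3) -> caps B=0 W=0
Move 9: B@(0,2) -> caps B=1 W=0
Move 10: W@(2,1) -> caps B=1 W=0
Move 11: B@(0,1) -> caps B=1 W=0

Answer: 1 0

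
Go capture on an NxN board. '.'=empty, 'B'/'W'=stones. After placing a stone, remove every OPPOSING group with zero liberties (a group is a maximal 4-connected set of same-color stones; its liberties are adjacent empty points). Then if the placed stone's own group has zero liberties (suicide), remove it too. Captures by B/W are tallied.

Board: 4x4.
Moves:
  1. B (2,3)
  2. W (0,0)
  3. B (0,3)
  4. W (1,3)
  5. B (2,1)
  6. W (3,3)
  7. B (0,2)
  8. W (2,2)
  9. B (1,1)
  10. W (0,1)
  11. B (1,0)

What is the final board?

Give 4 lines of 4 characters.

Answer: ..BB
BB.W
.BW.
...W

Derivation:
Move 1: B@(2,3) -> caps B=0 W=0
Move 2: W@(0,0) -> caps B=0 W=0
Move 3: B@(0,3) -> caps B=0 W=0
Move 4: W@(1,3) -> caps B=0 W=0
Move 5: B@(2,1) -> caps B=0 W=0
Move 6: W@(3,3) -> caps B=0 W=0
Move 7: B@(0,2) -> caps B=0 W=0
Move 8: W@(2,2) -> caps B=0 W=1
Move 9: B@(1,1) -> caps B=0 W=1
Move 10: W@(0,1) -> caps B=0 W=1
Move 11: B@(1,0) -> caps B=2 W=1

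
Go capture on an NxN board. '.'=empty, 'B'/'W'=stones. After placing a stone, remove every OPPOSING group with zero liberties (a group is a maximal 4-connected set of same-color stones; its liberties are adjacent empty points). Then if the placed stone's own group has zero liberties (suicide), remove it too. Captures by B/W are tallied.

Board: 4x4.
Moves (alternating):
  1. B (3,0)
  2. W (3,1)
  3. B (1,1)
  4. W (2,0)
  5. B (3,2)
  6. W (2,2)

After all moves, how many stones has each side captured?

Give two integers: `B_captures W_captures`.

Move 1: B@(3,0) -> caps B=0 W=0
Move 2: W@(3,1) -> caps B=0 W=0
Move 3: B@(1,1) -> caps B=0 W=0
Move 4: W@(2,0) -> caps B=0 W=1
Move 5: B@(3,2) -> caps B=0 W=1
Move 6: W@(2,2) -> caps B=0 W=1

Answer: 0 1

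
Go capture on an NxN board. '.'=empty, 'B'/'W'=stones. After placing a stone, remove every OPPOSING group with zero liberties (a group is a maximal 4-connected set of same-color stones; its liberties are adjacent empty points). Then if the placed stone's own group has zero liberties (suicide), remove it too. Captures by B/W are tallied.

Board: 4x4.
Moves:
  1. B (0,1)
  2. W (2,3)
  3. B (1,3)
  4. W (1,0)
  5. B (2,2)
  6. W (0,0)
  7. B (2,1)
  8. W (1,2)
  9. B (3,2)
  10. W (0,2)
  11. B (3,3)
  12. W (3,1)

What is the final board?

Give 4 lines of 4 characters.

Move 1: B@(0,1) -> caps B=0 W=0
Move 2: W@(2,3) -> caps B=0 W=0
Move 3: B@(1,3) -> caps B=0 W=0
Move 4: W@(1,0) -> caps B=0 W=0
Move 5: B@(2,2) -> caps B=0 W=0
Move 6: W@(0,0) -> caps B=0 W=0
Move 7: B@(2,1) -> caps B=0 W=0
Move 8: W@(1,2) -> caps B=0 W=0
Move 9: B@(3,2) -> caps B=0 W=0
Move 10: W@(0,2) -> caps B=0 W=0
Move 11: B@(3,3) -> caps B=1 W=0
Move 12: W@(3,1) -> caps B=1 W=0

Answer: WBW.
W.WB
.BB.
.WBB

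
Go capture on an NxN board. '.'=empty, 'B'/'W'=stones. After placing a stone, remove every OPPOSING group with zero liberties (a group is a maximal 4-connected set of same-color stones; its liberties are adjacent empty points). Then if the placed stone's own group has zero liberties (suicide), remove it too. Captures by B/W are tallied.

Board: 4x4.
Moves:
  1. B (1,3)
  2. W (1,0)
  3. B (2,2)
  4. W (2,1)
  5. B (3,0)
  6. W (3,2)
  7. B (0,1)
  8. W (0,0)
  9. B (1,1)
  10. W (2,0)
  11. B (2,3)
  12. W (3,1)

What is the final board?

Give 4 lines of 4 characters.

Answer: WB..
WB.B
WWBB
.WW.

Derivation:
Move 1: B@(1,3) -> caps B=0 W=0
Move 2: W@(1,0) -> caps B=0 W=0
Move 3: B@(2,2) -> caps B=0 W=0
Move 4: W@(2,1) -> caps B=0 W=0
Move 5: B@(3,0) -> caps B=0 W=0
Move 6: W@(3,2) -> caps B=0 W=0
Move 7: B@(0,1) -> caps B=0 W=0
Move 8: W@(0,0) -> caps B=0 W=0
Move 9: B@(1,1) -> caps B=0 W=0
Move 10: W@(2,0) -> caps B=0 W=0
Move 11: B@(2,3) -> caps B=0 W=0
Move 12: W@(3,1) -> caps B=0 W=1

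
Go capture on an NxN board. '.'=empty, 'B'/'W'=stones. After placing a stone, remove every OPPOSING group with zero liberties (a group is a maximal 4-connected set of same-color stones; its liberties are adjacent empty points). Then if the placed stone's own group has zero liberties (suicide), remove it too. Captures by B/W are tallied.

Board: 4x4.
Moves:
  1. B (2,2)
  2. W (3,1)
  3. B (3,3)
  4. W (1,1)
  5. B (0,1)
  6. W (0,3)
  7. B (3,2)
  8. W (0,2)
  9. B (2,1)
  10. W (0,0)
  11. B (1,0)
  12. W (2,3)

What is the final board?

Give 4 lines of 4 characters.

Move 1: B@(2,2) -> caps B=0 W=0
Move 2: W@(3,1) -> caps B=0 W=0
Move 3: B@(3,3) -> caps B=0 W=0
Move 4: W@(1,1) -> caps B=0 W=0
Move 5: B@(0,1) -> caps B=0 W=0
Move 6: W@(0,3) -> caps B=0 W=0
Move 7: B@(3,2) -> caps B=0 W=0
Move 8: W@(0,2) -> caps B=0 W=0
Move 9: B@(2,1) -> caps B=0 W=0
Move 10: W@(0,0) -> caps B=0 W=1
Move 11: B@(1,0) -> caps B=0 W=1
Move 12: W@(2,3) -> caps B=0 W=1

Answer: W.WW
BW..
.BBW
.WBB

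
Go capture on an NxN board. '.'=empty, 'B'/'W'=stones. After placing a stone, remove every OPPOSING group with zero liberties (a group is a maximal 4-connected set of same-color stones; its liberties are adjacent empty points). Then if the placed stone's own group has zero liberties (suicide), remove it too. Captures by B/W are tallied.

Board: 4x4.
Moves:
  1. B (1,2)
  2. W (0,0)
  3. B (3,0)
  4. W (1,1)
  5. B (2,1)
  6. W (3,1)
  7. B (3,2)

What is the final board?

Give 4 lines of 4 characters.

Answer: W...
.WB.
.B..
B.B.

Derivation:
Move 1: B@(1,2) -> caps B=0 W=0
Move 2: W@(0,0) -> caps B=0 W=0
Move 3: B@(3,0) -> caps B=0 W=0
Move 4: W@(1,1) -> caps B=0 W=0
Move 5: B@(2,1) -> caps B=0 W=0
Move 6: W@(3,1) -> caps B=0 W=0
Move 7: B@(3,2) -> caps B=1 W=0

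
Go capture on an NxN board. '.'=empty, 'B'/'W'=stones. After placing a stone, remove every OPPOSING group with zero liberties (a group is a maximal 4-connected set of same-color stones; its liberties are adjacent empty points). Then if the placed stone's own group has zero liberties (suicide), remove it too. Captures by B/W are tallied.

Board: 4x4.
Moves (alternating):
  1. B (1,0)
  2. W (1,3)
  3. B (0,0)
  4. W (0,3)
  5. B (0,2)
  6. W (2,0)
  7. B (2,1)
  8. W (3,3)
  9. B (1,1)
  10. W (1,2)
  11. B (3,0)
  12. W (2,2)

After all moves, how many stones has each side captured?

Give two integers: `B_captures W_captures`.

Answer: 1 0

Derivation:
Move 1: B@(1,0) -> caps B=0 W=0
Move 2: W@(1,3) -> caps B=0 W=0
Move 3: B@(0,0) -> caps B=0 W=0
Move 4: W@(0,3) -> caps B=0 W=0
Move 5: B@(0,2) -> caps B=0 W=0
Move 6: W@(2,0) -> caps B=0 W=0
Move 7: B@(2,1) -> caps B=0 W=0
Move 8: W@(3,3) -> caps B=0 W=0
Move 9: B@(1,1) -> caps B=0 W=0
Move 10: W@(1,2) -> caps B=0 W=0
Move 11: B@(3,0) -> caps B=1 W=0
Move 12: W@(2,2) -> caps B=1 W=0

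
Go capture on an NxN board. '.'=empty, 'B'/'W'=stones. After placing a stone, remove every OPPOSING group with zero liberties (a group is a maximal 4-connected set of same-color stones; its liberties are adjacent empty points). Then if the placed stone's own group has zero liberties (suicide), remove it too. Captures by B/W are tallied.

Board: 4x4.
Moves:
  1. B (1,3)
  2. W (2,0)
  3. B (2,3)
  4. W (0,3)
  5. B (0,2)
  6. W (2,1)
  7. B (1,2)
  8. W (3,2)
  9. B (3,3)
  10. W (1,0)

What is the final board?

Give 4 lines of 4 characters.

Answer: ..B.
W.BB
WW.B
..WB

Derivation:
Move 1: B@(1,3) -> caps B=0 W=0
Move 2: W@(2,0) -> caps B=0 W=0
Move 3: B@(2,3) -> caps B=0 W=0
Move 4: W@(0,3) -> caps B=0 W=0
Move 5: B@(0,2) -> caps B=1 W=0
Move 6: W@(2,1) -> caps B=1 W=0
Move 7: B@(1,2) -> caps B=1 W=0
Move 8: W@(3,2) -> caps B=1 W=0
Move 9: B@(3,3) -> caps B=1 W=0
Move 10: W@(1,0) -> caps B=1 W=0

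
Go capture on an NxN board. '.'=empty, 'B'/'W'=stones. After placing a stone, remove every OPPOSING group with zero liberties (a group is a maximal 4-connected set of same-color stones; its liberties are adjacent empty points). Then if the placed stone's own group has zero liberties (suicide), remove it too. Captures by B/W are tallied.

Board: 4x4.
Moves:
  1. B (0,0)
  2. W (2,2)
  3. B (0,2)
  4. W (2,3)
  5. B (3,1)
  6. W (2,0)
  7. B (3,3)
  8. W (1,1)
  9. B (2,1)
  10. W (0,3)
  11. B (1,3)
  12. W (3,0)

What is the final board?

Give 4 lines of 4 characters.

Move 1: B@(0,0) -> caps B=0 W=0
Move 2: W@(2,2) -> caps B=0 W=0
Move 3: B@(0,2) -> caps B=0 W=0
Move 4: W@(2,3) -> caps B=0 W=0
Move 5: B@(3,1) -> caps B=0 W=0
Move 6: W@(2,0) -> caps B=0 W=0
Move 7: B@(3,3) -> caps B=0 W=0
Move 8: W@(1,1) -> caps B=0 W=0
Move 9: B@(2,1) -> caps B=0 W=0
Move 10: W@(0,3) -> caps B=0 W=0
Move 11: B@(1,3) -> caps B=1 W=0
Move 12: W@(3,0) -> caps B=1 W=0

Answer: B.B.
.W.B
WBWW
WB.B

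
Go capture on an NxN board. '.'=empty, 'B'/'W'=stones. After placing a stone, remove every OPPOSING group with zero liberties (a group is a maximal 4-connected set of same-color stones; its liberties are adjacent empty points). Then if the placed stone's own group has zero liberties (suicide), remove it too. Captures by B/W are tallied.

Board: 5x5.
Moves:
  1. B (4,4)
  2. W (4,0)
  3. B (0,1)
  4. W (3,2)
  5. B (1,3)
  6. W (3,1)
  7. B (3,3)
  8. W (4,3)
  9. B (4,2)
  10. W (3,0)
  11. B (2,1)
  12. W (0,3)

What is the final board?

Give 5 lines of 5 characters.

Move 1: B@(4,4) -> caps B=0 W=0
Move 2: W@(4,0) -> caps B=0 W=0
Move 3: B@(0,1) -> caps B=0 W=0
Move 4: W@(3,2) -> caps B=0 W=0
Move 5: B@(1,3) -> caps B=0 W=0
Move 6: W@(3,1) -> caps B=0 W=0
Move 7: B@(3,3) -> caps B=0 W=0
Move 8: W@(4,3) -> caps B=0 W=0
Move 9: B@(4,2) -> caps B=1 W=0
Move 10: W@(3,0) -> caps B=1 W=0
Move 11: B@(2,1) -> caps B=1 W=0
Move 12: W@(0,3) -> caps B=1 W=0

Answer: .B.W.
...B.
.B...
WWWB.
W.B.B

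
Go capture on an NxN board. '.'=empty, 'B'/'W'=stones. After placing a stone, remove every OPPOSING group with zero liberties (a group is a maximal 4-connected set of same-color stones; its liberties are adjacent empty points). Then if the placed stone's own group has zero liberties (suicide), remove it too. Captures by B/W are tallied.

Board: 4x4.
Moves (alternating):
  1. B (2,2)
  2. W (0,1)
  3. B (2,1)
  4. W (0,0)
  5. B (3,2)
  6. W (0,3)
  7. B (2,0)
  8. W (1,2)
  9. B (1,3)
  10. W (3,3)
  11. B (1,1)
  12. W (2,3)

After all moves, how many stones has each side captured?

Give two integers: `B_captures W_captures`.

Answer: 0 1

Derivation:
Move 1: B@(2,2) -> caps B=0 W=0
Move 2: W@(0,1) -> caps B=0 W=0
Move 3: B@(2,1) -> caps B=0 W=0
Move 4: W@(0,0) -> caps B=0 W=0
Move 5: B@(3,2) -> caps B=0 W=0
Move 6: W@(0,3) -> caps B=0 W=0
Move 7: B@(2,0) -> caps B=0 W=0
Move 8: W@(1,2) -> caps B=0 W=0
Move 9: B@(1,3) -> caps B=0 W=0
Move 10: W@(3,3) -> caps B=0 W=0
Move 11: B@(1,1) -> caps B=0 W=0
Move 12: W@(2,3) -> caps B=0 W=1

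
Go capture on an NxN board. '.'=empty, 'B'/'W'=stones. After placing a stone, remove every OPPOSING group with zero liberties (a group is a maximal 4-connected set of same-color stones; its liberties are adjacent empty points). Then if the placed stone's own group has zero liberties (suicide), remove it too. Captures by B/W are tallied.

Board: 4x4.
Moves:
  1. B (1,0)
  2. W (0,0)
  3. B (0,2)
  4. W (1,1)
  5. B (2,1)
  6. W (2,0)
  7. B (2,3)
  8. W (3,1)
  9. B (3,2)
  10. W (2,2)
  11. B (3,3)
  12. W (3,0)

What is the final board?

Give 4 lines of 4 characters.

Answer: W.B.
.W..
W.WB
WWBB

Derivation:
Move 1: B@(1,0) -> caps B=0 W=0
Move 2: W@(0,0) -> caps B=0 W=0
Move 3: B@(0,2) -> caps B=0 W=0
Move 4: W@(1,1) -> caps B=0 W=0
Move 5: B@(2,1) -> caps B=0 W=0
Move 6: W@(2,0) -> caps B=0 W=1
Move 7: B@(2,3) -> caps B=0 W=1
Move 8: W@(3,1) -> caps B=0 W=1
Move 9: B@(3,2) -> caps B=0 W=1
Move 10: W@(2,2) -> caps B=0 W=2
Move 11: B@(3,3) -> caps B=0 W=2
Move 12: W@(3,0) -> caps B=0 W=2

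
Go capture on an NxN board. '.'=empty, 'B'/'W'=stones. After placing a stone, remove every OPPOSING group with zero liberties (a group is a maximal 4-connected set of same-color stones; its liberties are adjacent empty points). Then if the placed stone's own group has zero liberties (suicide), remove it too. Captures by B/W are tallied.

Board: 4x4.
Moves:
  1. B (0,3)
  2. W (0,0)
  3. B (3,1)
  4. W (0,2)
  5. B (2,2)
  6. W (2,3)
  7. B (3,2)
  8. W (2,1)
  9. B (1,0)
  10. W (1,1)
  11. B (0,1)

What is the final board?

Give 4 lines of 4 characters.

Move 1: B@(0,3) -> caps B=0 W=0
Move 2: W@(0,0) -> caps B=0 W=0
Move 3: B@(3,1) -> caps B=0 W=0
Move 4: W@(0,2) -> caps B=0 W=0
Move 5: B@(2,2) -> caps B=0 W=0
Move 6: W@(2,3) -> caps B=0 W=0
Move 7: B@(3,2) -> caps B=0 W=0
Move 8: W@(2,1) -> caps B=0 W=0
Move 9: B@(1,0) -> caps B=0 W=0
Move 10: W@(1,1) -> caps B=0 W=0
Move 11: B@(0,1) -> caps B=1 W=0

Answer: .BWB
BW..
.WBW
.BB.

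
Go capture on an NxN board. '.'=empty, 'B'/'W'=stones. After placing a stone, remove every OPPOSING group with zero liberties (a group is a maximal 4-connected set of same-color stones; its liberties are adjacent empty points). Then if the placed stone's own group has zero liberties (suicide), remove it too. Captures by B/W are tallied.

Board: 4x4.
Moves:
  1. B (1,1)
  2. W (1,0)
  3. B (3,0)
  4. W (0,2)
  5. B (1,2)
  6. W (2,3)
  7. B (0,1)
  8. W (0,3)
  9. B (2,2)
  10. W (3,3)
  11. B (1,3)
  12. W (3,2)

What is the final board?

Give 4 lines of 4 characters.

Move 1: B@(1,1) -> caps B=0 W=0
Move 2: W@(1,0) -> caps B=0 W=0
Move 3: B@(3,0) -> caps B=0 W=0
Move 4: W@(0,2) -> caps B=0 W=0
Move 5: B@(1,2) -> caps B=0 W=0
Move 6: W@(2,3) -> caps B=0 W=0
Move 7: B@(0,1) -> caps B=0 W=0
Move 8: W@(0,3) -> caps B=0 W=0
Move 9: B@(2,2) -> caps B=0 W=0
Move 10: W@(3,3) -> caps B=0 W=0
Move 11: B@(1,3) -> caps B=2 W=0
Move 12: W@(3,2) -> caps B=2 W=0

Answer: .B..
WBBB
..BW
B.WW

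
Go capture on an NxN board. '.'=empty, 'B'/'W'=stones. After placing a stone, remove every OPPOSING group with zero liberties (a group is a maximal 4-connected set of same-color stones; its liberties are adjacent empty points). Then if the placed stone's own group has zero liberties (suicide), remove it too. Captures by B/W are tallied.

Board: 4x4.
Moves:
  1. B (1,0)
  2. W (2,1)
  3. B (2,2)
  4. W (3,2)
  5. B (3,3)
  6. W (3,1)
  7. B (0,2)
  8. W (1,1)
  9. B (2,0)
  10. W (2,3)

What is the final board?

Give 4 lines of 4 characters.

Answer: ..B.
BW..
BWBW
.WW.

Derivation:
Move 1: B@(1,0) -> caps B=0 W=0
Move 2: W@(2,1) -> caps B=0 W=0
Move 3: B@(2,2) -> caps B=0 W=0
Move 4: W@(3,2) -> caps B=0 W=0
Move 5: B@(3,3) -> caps B=0 W=0
Move 6: W@(3,1) -> caps B=0 W=0
Move 7: B@(0,2) -> caps B=0 W=0
Move 8: W@(1,1) -> caps B=0 W=0
Move 9: B@(2,0) -> caps B=0 W=0
Move 10: W@(2,3) -> caps B=0 W=1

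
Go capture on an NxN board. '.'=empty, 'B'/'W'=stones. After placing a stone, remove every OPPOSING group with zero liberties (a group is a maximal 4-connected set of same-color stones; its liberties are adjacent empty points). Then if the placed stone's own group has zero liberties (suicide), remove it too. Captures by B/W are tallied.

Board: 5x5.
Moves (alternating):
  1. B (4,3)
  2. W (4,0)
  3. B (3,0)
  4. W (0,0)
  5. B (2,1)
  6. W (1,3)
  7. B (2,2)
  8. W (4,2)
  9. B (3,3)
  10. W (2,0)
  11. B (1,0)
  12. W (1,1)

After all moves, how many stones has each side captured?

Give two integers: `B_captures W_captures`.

Answer: 1 0

Derivation:
Move 1: B@(4,3) -> caps B=0 W=0
Move 2: W@(4,0) -> caps B=0 W=0
Move 3: B@(3,0) -> caps B=0 W=0
Move 4: W@(0,0) -> caps B=0 W=0
Move 5: B@(2,1) -> caps B=0 W=0
Move 6: W@(1,3) -> caps B=0 W=0
Move 7: B@(2,2) -> caps B=0 W=0
Move 8: W@(4,2) -> caps B=0 W=0
Move 9: B@(3,3) -> caps B=0 W=0
Move 10: W@(2,0) -> caps B=0 W=0
Move 11: B@(1,0) -> caps B=1 W=0
Move 12: W@(1,1) -> caps B=1 W=0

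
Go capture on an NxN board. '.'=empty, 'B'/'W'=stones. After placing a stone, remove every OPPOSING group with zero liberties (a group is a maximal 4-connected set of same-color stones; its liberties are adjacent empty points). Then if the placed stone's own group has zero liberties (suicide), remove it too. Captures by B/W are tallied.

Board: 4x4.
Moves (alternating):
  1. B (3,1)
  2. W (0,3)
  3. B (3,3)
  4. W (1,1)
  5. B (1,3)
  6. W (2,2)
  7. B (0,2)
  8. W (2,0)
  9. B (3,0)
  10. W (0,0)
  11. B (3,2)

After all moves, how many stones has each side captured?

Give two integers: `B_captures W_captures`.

Answer: 1 0

Derivation:
Move 1: B@(3,1) -> caps B=0 W=0
Move 2: W@(0,3) -> caps B=0 W=0
Move 3: B@(3,3) -> caps B=0 W=0
Move 4: W@(1,1) -> caps B=0 W=0
Move 5: B@(1,3) -> caps B=0 W=0
Move 6: W@(2,2) -> caps B=0 W=0
Move 7: B@(0,2) -> caps B=1 W=0
Move 8: W@(2,0) -> caps B=1 W=0
Move 9: B@(3,0) -> caps B=1 W=0
Move 10: W@(0,0) -> caps B=1 W=0
Move 11: B@(3,2) -> caps B=1 W=0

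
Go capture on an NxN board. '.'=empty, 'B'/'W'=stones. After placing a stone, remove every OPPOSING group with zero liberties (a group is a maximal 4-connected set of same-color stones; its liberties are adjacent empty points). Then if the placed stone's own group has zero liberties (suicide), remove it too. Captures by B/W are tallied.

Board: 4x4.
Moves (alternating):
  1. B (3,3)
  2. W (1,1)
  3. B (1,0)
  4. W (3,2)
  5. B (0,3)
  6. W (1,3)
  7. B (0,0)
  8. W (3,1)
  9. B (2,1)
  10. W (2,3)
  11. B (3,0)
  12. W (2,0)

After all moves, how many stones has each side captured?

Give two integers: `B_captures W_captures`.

Move 1: B@(3,3) -> caps B=0 W=0
Move 2: W@(1,1) -> caps B=0 W=0
Move 3: B@(1,0) -> caps B=0 W=0
Move 4: W@(3,2) -> caps B=0 W=0
Move 5: B@(0,3) -> caps B=0 W=0
Move 6: W@(1,3) -> caps B=0 W=0
Move 7: B@(0,0) -> caps B=0 W=0
Move 8: W@(3,1) -> caps B=0 W=0
Move 9: B@(2,1) -> caps B=0 W=0
Move 10: W@(2,3) -> caps B=0 W=1
Move 11: B@(3,0) -> caps B=0 W=1
Move 12: W@(2,0) -> caps B=0 W=2

Answer: 0 2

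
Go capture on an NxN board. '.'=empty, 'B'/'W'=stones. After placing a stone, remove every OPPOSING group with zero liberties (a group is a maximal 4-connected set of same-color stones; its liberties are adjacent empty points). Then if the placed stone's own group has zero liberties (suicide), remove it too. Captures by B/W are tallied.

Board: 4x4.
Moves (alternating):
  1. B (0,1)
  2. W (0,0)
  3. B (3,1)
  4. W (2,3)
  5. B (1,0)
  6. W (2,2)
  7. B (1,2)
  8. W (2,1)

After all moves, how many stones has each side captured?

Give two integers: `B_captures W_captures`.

Move 1: B@(0,1) -> caps B=0 W=0
Move 2: W@(0,0) -> caps B=0 W=0
Move 3: B@(3,1) -> caps B=0 W=0
Move 4: W@(2,3) -> caps B=0 W=0
Move 5: B@(1,0) -> caps B=1 W=0
Move 6: W@(2,2) -> caps B=1 W=0
Move 7: B@(1,2) -> caps B=1 W=0
Move 8: W@(2,1) -> caps B=1 W=0

Answer: 1 0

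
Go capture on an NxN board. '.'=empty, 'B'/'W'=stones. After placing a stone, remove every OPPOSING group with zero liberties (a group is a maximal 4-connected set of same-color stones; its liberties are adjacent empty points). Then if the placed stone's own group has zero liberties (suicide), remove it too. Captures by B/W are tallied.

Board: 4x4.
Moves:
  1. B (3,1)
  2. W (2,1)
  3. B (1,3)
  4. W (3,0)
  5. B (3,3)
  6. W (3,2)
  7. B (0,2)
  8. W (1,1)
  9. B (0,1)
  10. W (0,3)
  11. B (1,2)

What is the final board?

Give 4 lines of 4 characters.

Move 1: B@(3,1) -> caps B=0 W=0
Move 2: W@(2,1) -> caps B=0 W=0
Move 3: B@(1,3) -> caps B=0 W=0
Move 4: W@(3,0) -> caps B=0 W=0
Move 5: B@(3,3) -> caps B=0 W=0
Move 6: W@(3,2) -> caps B=0 W=1
Move 7: B@(0,2) -> caps B=0 W=1
Move 8: W@(1,1) -> caps B=0 W=1
Move 9: B@(0,1) -> caps B=0 W=1
Move 10: W@(0,3) -> caps B=0 W=1
Move 11: B@(1,2) -> caps B=0 W=1

Answer: .BB.
.WBB
.W..
W.WB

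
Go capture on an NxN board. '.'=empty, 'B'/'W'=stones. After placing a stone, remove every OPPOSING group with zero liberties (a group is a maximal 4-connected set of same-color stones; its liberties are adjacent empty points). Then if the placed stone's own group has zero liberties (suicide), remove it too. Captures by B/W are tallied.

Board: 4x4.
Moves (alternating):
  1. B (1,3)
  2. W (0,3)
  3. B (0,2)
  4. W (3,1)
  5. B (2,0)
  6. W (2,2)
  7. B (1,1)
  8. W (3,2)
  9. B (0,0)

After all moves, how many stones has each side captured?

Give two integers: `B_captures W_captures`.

Move 1: B@(1,3) -> caps B=0 W=0
Move 2: W@(0,3) -> caps B=0 W=0
Move 3: B@(0,2) -> caps B=1 W=0
Move 4: W@(3,1) -> caps B=1 W=0
Move 5: B@(2,0) -> caps B=1 W=0
Move 6: W@(2,2) -> caps B=1 W=0
Move 7: B@(1,1) -> caps B=1 W=0
Move 8: W@(3,2) -> caps B=1 W=0
Move 9: B@(0,0) -> caps B=1 W=0

Answer: 1 0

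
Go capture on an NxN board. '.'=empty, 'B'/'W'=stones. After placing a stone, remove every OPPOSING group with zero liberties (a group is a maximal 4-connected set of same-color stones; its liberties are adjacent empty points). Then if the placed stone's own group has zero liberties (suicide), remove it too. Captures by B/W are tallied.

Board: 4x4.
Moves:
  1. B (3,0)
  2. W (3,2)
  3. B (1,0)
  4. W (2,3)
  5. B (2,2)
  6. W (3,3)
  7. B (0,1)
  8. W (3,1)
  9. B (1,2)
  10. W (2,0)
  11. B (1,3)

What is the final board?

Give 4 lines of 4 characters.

Answer: .B..
B.BB
W.BW
.WWW

Derivation:
Move 1: B@(3,0) -> caps B=0 W=0
Move 2: W@(3,2) -> caps B=0 W=0
Move 3: B@(1,0) -> caps B=0 W=0
Move 4: W@(2,3) -> caps B=0 W=0
Move 5: B@(2,2) -> caps B=0 W=0
Move 6: W@(3,3) -> caps B=0 W=0
Move 7: B@(0,1) -> caps B=0 W=0
Move 8: W@(3,1) -> caps B=0 W=0
Move 9: B@(1,2) -> caps B=0 W=0
Move 10: W@(2,0) -> caps B=0 W=1
Move 11: B@(1,3) -> caps B=0 W=1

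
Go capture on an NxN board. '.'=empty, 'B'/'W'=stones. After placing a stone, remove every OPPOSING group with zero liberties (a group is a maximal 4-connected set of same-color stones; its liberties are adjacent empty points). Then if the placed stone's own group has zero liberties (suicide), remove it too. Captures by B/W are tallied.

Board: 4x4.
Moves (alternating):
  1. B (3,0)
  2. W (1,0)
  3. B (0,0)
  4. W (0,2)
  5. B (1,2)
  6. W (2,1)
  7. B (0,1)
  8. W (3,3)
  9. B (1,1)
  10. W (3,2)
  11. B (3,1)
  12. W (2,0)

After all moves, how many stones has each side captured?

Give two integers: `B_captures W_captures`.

Move 1: B@(3,0) -> caps B=0 W=0
Move 2: W@(1,0) -> caps B=0 W=0
Move 3: B@(0,0) -> caps B=0 W=0
Move 4: W@(0,2) -> caps B=0 W=0
Move 5: B@(1,2) -> caps B=0 W=0
Move 6: W@(2,1) -> caps B=0 W=0
Move 7: B@(0,1) -> caps B=0 W=0
Move 8: W@(3,3) -> caps B=0 W=0
Move 9: B@(1,1) -> caps B=0 W=0
Move 10: W@(3,2) -> caps B=0 W=0
Move 11: B@(3,1) -> caps B=0 W=0
Move 12: W@(2,0) -> caps B=0 W=2

Answer: 0 2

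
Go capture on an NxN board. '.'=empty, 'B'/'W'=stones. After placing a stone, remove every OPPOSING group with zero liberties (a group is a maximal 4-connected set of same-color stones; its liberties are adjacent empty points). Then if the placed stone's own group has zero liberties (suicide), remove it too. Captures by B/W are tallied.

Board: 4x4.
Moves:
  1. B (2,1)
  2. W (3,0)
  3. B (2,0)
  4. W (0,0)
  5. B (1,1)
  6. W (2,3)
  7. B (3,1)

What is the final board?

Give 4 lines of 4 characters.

Answer: W...
.B..
BB.W
.B..

Derivation:
Move 1: B@(2,1) -> caps B=0 W=0
Move 2: W@(3,0) -> caps B=0 W=0
Move 3: B@(2,0) -> caps B=0 W=0
Move 4: W@(0,0) -> caps B=0 W=0
Move 5: B@(1,1) -> caps B=0 W=0
Move 6: W@(2,3) -> caps B=0 W=0
Move 7: B@(3,1) -> caps B=1 W=0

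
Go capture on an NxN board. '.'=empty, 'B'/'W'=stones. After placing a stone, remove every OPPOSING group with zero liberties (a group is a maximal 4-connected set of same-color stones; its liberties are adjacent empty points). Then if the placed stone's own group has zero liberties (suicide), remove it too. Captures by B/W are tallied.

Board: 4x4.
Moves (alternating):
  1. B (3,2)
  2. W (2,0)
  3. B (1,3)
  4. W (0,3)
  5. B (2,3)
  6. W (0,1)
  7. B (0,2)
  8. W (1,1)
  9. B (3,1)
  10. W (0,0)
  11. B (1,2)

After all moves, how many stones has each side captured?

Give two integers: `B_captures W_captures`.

Move 1: B@(3,2) -> caps B=0 W=0
Move 2: W@(2,0) -> caps B=0 W=0
Move 3: B@(1,3) -> caps B=0 W=0
Move 4: W@(0,3) -> caps B=0 W=0
Move 5: B@(2,3) -> caps B=0 W=0
Move 6: W@(0,1) -> caps B=0 W=0
Move 7: B@(0,2) -> caps B=1 W=0
Move 8: W@(1,1) -> caps B=1 W=0
Move 9: B@(3,1) -> caps B=1 W=0
Move 10: W@(0,0) -> caps B=1 W=0
Move 11: B@(1,2) -> caps B=1 W=0

Answer: 1 0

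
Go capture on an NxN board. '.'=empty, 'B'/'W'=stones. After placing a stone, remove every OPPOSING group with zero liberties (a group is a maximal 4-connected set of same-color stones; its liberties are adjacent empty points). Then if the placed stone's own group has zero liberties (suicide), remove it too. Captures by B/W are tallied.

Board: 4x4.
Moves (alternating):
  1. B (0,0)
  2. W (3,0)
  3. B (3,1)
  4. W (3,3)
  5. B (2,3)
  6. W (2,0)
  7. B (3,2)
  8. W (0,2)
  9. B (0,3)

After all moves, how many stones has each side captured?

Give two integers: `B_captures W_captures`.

Move 1: B@(0,0) -> caps B=0 W=0
Move 2: W@(3,0) -> caps B=0 W=0
Move 3: B@(3,1) -> caps B=0 W=0
Move 4: W@(3,3) -> caps B=0 W=0
Move 5: B@(2,3) -> caps B=0 W=0
Move 6: W@(2,0) -> caps B=0 W=0
Move 7: B@(3,2) -> caps B=1 W=0
Move 8: W@(0,2) -> caps B=1 W=0
Move 9: B@(0,3) -> caps B=1 W=0

Answer: 1 0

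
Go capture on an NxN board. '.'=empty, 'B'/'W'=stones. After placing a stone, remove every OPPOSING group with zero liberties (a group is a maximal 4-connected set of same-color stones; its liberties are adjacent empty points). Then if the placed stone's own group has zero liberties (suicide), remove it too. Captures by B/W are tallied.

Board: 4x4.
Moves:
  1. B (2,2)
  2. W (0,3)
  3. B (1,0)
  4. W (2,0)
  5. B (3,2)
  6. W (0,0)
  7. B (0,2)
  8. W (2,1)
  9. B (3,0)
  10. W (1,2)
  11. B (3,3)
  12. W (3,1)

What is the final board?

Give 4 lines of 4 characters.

Move 1: B@(2,2) -> caps B=0 W=0
Move 2: W@(0,3) -> caps B=0 W=0
Move 3: B@(1,0) -> caps B=0 W=0
Move 4: W@(2,0) -> caps B=0 W=0
Move 5: B@(3,2) -> caps B=0 W=0
Move 6: W@(0,0) -> caps B=0 W=0
Move 7: B@(0,2) -> caps B=0 W=0
Move 8: W@(2,1) -> caps B=0 W=0
Move 9: B@(3,0) -> caps B=0 W=0
Move 10: W@(1,2) -> caps B=0 W=0
Move 11: B@(3,3) -> caps B=0 W=0
Move 12: W@(3,1) -> caps B=0 W=1

Answer: W.BW
B.W.
WWB.
.WBB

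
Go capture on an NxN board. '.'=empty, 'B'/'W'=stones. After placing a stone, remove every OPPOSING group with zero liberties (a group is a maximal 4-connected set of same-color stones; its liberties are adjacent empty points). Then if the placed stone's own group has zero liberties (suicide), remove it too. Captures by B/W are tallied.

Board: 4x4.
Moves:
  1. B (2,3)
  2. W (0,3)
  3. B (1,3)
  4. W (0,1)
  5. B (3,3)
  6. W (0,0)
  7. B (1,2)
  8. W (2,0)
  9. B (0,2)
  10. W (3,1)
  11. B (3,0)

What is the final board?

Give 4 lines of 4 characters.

Move 1: B@(2,3) -> caps B=0 W=0
Move 2: W@(0,3) -> caps B=0 W=0
Move 3: B@(1,3) -> caps B=0 W=0
Move 4: W@(0,1) -> caps B=0 W=0
Move 5: B@(3,3) -> caps B=0 W=0
Move 6: W@(0,0) -> caps B=0 W=0
Move 7: B@(1,2) -> caps B=0 W=0
Move 8: W@(2,0) -> caps B=0 W=0
Move 9: B@(0,2) -> caps B=1 W=0
Move 10: W@(3,1) -> caps B=1 W=0
Move 11: B@(3,0) -> caps B=1 W=0

Answer: WWB.
..BB
W..B
.W.B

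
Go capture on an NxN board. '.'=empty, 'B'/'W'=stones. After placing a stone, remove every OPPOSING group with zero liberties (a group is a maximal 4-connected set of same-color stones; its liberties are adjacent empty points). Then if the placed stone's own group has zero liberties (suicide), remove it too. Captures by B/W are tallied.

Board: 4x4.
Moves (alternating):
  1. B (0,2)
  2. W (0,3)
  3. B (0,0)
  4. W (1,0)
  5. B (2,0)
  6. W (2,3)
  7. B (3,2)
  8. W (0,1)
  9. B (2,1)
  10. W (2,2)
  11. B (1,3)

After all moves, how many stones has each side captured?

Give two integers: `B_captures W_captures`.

Move 1: B@(0,2) -> caps B=0 W=0
Move 2: W@(0,3) -> caps B=0 W=0
Move 3: B@(0,0) -> caps B=0 W=0
Move 4: W@(1,0) -> caps B=0 W=0
Move 5: B@(2,0) -> caps B=0 W=0
Move 6: W@(2,3) -> caps B=0 W=0
Move 7: B@(3,2) -> caps B=0 W=0
Move 8: W@(0,1) -> caps B=0 W=1
Move 9: B@(2,1) -> caps B=0 W=1
Move 10: W@(2,2) -> caps B=0 W=1
Move 11: B@(1,3) -> caps B=1 W=1

Answer: 1 1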